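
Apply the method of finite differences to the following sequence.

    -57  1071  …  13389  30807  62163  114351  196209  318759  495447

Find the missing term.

Using the last 7 terms:
17418, 31356, 52188, 81858, 122550, 176688
13938, 20832, 29670, 40692, 54138
6894, 8838, 11022, 13446
1944, 2184, 2424
240, 240
Constant fifth difference = 240.
Extend backward: 1944 − 240 = 1704;  6894 − 1704 = 5190;  13938 − 5190 = 8748;  17418 − 8748 = 8670;  13389 − 8670 = 4719

4719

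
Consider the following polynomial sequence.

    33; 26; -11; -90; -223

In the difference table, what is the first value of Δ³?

First differences: -7, -37, -79, -133
Second differences: -30, -42, -54
Third differences: -12, -12

-12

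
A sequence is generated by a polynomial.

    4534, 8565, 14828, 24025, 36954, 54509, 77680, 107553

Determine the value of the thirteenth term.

4031, 6263, 9197, 12929, 17555, 23171, 29873
2232, 2934, 3732, 4626, 5616, 6702
702, 798, 894, 990, 1086
96, 96, 96, 96
The fourth differences are constant (96).
1086 + 96 = 1182;  6702 + 1182 = 7884;  29873 + 7884 = 37757;  107553 + 37757 = 145310
1182 + 96 = 1278;  7884 + 1278 = 9162;  37757 + 9162 = 46919;  145310 + 46919 = 192229
1278 + 96 = 1374;  9162 + 1374 = 10536;  46919 + 10536 = 57455;  192229 + 57455 = 249684
1374 + 96 = 1470;  10536 + 1470 = 12006;  57455 + 12006 = 69461;  249684 + 69461 = 319145
1470 + 96 = 1566;  12006 + 1566 = 13572;  69461 + 13572 = 83033;  319145 + 83033 = 402178

402178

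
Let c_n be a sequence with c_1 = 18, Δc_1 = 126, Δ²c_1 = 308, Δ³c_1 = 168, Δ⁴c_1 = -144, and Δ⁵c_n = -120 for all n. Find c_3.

578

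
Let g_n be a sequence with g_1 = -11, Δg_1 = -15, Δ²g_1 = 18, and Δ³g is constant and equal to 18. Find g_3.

-23

Build the table forward from the leading diagonal:
D3: 18  18  18
D2: 18  36  54
D1: -15  3  39
g: -11  -26  -23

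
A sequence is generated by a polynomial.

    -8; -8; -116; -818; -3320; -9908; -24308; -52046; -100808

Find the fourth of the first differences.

-2502

Δ: 0, -108, -702, -2502, -6588, -14400, -27738, -48762
Δ²: -108, -594, -1800, -4086, -7812, -13338, -21024
Δ³: -486, -1206, -2286, -3726, -5526, -7686
Δ⁴: -720, -1080, -1440, -1800, -2160
Δ⁵: -360, -360, -360, -360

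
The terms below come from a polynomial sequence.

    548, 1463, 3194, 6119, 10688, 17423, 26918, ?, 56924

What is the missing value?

39839

Using the first 7 terms:
915  1731  2925  4569  6735  9495
816  1194  1644  2166  2760
378  450  522  594
72  72  72
Constant fourth difference = 72.
Extend forward: 594 + 72 = 666;  2760 + 666 = 3426;  9495 + 3426 = 12921;  26918 + 12921 = 39839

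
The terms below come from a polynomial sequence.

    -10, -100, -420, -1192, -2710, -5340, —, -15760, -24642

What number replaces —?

-9520

Using the first 6 terms:
First differences: -90  -320  -772  -1518  -2630
Second differences: -230  -452  -746  -1112
Third differences: -222  -294  -366
Fourth differences: -72  -72
Constant fourth difference = -72.
Extend forward: -366 − 72 = -438;  -1112 − 438 = -1550;  -2630 − 1550 = -4180;  -5340 − 4180 = -9520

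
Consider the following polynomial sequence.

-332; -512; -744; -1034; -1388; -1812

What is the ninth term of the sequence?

Δ: -180 , -232 , -290 , -354 , -424
Δ²: -52 , -58 , -64 , -70
Δ³: -6 , -6 , -6
Third differences constant at -6.
-70 − 6 = -76;  -424 − 76 = -500;  -1812 − 500 = -2312
-76 − 6 = -82;  -500 − 82 = -582;  -2312 − 582 = -2894
-82 − 6 = -88;  -582 − 88 = -670;  -2894 − 670 = -3564

-3564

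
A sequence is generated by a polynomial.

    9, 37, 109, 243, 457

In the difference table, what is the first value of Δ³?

Δ: 28, 72, 134, 214
Δ²: 44, 62, 80
Δ³: 18, 18

18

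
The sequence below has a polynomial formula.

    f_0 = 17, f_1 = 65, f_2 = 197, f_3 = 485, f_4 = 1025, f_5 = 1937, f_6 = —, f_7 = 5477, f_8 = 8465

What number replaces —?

3365

Using the first 6 terms:
D1: 48  132  288  540  912
D2: 84  156  252  372
D3: 72  96  120
D4: 24  24
Constant fourth difference = 24.
Extend forward: 120 + 24 = 144;  372 + 144 = 516;  912 + 516 = 1428;  1937 + 1428 = 3365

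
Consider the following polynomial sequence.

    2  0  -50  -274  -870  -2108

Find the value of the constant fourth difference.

First differences: -2, -50, -224, -596, -1238
Second differences: -48, -174, -372, -642
Third differences: -126, -198, -270
Fourth differences: -72, -72

-72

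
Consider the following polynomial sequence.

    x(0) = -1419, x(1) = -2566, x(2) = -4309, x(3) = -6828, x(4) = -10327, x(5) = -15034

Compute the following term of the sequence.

-1147, -1743, -2519, -3499, -4707
-596, -776, -980, -1208
-180, -204, -228
-24, -24
The fourth differences are constant (-24).
-228 − 24 = -252;  -1208 − 252 = -1460;  -4707 − 1460 = -6167;  -15034 − 6167 = -21201

-21201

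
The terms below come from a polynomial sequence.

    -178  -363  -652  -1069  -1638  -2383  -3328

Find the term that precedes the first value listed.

-73

First differences: -185  -289  -417  -569  -745  -945
Second differences: -104  -128  -152  -176  -200
Third differences: -24  -24  -24  -24
The third differences are constant at -24.
Work back: -104 + 24 = -80;  -185 + 80 = -105;  -178 + 105 = -73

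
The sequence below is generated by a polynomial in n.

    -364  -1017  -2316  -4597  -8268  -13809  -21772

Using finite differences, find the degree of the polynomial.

Δ: -653, -1299, -2281, -3671, -5541, -7963
Δ²: -646, -982, -1390, -1870, -2422
Δ³: -336, -408, -480, -552
Δ⁴: -72, -72, -72
The fourth differences are constant, so the polynomial has degree 4.

4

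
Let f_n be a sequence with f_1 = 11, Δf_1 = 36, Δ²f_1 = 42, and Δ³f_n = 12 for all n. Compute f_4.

257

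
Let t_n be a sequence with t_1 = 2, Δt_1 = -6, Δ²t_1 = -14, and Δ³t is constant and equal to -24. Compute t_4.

-82

Build the table forward from the leading diagonal:
Δ³: -24, -24, -24, -24
Δ²: -14, -38, -62, -86
Δ: -6, -20, -58, -120
t: 2, -4, -24, -82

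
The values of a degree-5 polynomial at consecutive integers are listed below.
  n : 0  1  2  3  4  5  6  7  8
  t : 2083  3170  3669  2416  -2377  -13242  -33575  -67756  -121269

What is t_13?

D1: 1087  499  -1253  -4793  -10865  -20333  -34181  -53513
D2: -588  -1752  -3540  -6072  -9468  -13848  -19332
D3: -1164  -1788  -2532  -3396  -4380  -5484
D4: -624  -744  -864  -984  -1104
D5: -120  -120  -120  -120
Fifth differences constant at -120.
-1104 − 120 = -1224;  -5484 − 1224 = -6708;  -19332 − 6708 = -26040;  -53513 − 26040 = -79553;  -121269 − 79553 = -200822
-1224 − 120 = -1344;  -6708 − 1344 = -8052;  -26040 − 8052 = -34092;  -79553 − 34092 = -113645;  -200822 − 113645 = -314467
-1344 − 120 = -1464;  -8052 − 1464 = -9516;  -34092 − 9516 = -43608;  -113645 − 43608 = -157253;  -314467 − 157253 = -471720
-1464 − 120 = -1584;  -9516 − 1584 = -11100;  -43608 − 11100 = -54708;  -157253 − 54708 = -211961;  -471720 − 211961 = -683681
-1584 − 120 = -1704;  -11100 − 1704 = -12804;  -54708 − 12804 = -67512;  -211961 − 67512 = -279473;  -683681 − 279473 = -963154

-963154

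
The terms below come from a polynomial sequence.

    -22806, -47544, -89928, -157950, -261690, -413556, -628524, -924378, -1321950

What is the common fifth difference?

Δ: -24738, -42384, -68022, -103740, -151866, -214968, -295854, -397572
Δ²: -17646, -25638, -35718, -48126, -63102, -80886, -101718
Δ³: -7992, -10080, -12408, -14976, -17784, -20832
Δ⁴: -2088, -2328, -2568, -2808, -3048
Δ⁵: -240, -240, -240, -240

-240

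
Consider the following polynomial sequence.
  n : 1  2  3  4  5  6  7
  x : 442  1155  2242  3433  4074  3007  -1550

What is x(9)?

-32102

713  1087  1191  641  -1067  -4557
374  104  -550  -1708  -3490
-270  -654  -1158  -1782
-384  -504  -624
-120  -120
Fifth differences constant at -120.
-624 − 120 = -744;  -1782 − 744 = -2526;  -3490 − 2526 = -6016;  -4557 − 6016 = -10573;  -1550 − 10573 = -12123
-744 − 120 = -864;  -2526 − 864 = -3390;  -6016 − 3390 = -9406;  -10573 − 9406 = -19979;  -12123 − 19979 = -32102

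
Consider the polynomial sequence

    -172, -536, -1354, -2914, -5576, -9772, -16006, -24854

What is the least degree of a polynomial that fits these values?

First differences: -364, -818, -1560, -2662, -4196, -6234, -8848
Second differences: -454, -742, -1102, -1534, -2038, -2614
Third differences: -288, -360, -432, -504, -576
Fourth differences: -72, -72, -72, -72
The fourth differences are constant, so the polynomial has degree 4.

4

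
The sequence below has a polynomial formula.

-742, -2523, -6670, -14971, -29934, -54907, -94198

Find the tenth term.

-357979

D1: -1781  -4147  -8301  -14963  -24973  -39291
D2: -2366  -4154  -6662  -10010  -14318
D3: -1788  -2508  -3348  -4308
D4: -720  -840  -960
D5: -120  -120
Fifth differences constant at -120.
-960 − 120 = -1080;  -4308 − 1080 = -5388;  -14318 − 5388 = -19706;  -39291 − 19706 = -58997;  -94198 − 58997 = -153195
-1080 − 120 = -1200;  -5388 − 1200 = -6588;  -19706 − 6588 = -26294;  -58997 − 26294 = -85291;  -153195 − 85291 = -238486
-1200 − 120 = -1320;  -6588 − 1320 = -7908;  -26294 − 7908 = -34202;  -85291 − 34202 = -119493;  -238486 − 119493 = -357979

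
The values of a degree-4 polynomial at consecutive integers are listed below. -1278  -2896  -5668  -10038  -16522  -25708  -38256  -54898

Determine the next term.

-76438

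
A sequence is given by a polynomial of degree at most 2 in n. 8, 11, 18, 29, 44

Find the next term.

63

First differences: 3  7  11  15
Second differences: 4  4  4
Constant second difference = 4, so extend:
15 + 4 = 19;  44 + 19 = 63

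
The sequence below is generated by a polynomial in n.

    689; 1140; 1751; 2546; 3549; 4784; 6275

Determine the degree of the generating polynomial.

3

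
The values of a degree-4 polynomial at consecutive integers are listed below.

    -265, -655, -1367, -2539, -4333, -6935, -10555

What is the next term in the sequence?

D1: -390 , -712 , -1172 , -1794 , -2602 , -3620
D2: -322 , -460 , -622 , -808 , -1018
D3: -138 , -162 , -186 , -210
D4: -24 , -24 , -24
Constant fourth difference = -24, so extend:
-210 − 24 = -234;  -1018 − 234 = -1252;  -3620 − 1252 = -4872;  -10555 − 4872 = -15427

-15427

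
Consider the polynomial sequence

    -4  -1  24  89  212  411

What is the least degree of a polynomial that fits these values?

Δ: 3, 25, 65, 123, 199
Δ²: 22, 40, 58, 76
Δ³: 18, 18, 18
The third differences are constant, so the polynomial has degree 3.

3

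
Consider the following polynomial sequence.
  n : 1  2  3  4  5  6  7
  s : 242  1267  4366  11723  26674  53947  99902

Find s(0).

First differences: 1025  3099  7357  14951  27273  45955
Second differences: 2074  4258  7594  12322  18682
Third differences: 2184  3336  4728  6360
Fourth differences: 1152  1392  1632
Fifth differences: 240  240
The fifth differences are constant at 240.
Work back: 1152 − 240 = 912;  2184 − 912 = 1272;  2074 − 1272 = 802;  1025 − 802 = 223;  242 − 223 = 19

19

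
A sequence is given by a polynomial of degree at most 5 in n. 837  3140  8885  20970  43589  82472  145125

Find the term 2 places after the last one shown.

Δ: 2303, 5745, 12085, 22619, 38883, 62653
Δ²: 3442, 6340, 10534, 16264, 23770
Δ³: 2898, 4194, 5730, 7506
Δ⁴: 1296, 1536, 1776
Δ⁵: 240, 240
Constant fifth difference = 240, so extend:
1776 + 240 = 2016;  7506 + 2016 = 9522;  23770 + 9522 = 33292;  62653 + 33292 = 95945;  145125 + 95945 = 241070
2016 + 240 = 2256;  9522 + 2256 = 11778;  33292 + 11778 = 45070;  95945 + 45070 = 141015;  241070 + 141015 = 382085

382085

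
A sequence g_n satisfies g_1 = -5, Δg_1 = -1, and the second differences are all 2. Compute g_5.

Build the table forward from the leading diagonal:
Second differences: 2, 2, 2, 2, 2
First differences: -1, 1, 3, 5, 7
g: -5, -6, -5, -2, 3

3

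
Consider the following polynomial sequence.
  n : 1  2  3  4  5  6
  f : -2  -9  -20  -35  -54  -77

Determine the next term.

D1: -7 , -11 , -15 , -19 , -23
D2: -4 , -4 , -4 , -4
Constant second difference = -4, so extend:
-23 − 4 = -27;  -77 − 27 = -104

-104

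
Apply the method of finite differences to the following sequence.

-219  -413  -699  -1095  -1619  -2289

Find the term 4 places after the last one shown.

-6789

-194, -286, -396, -524, -670
-92, -110, -128, -146
-18, -18, -18
Constant third difference = -18, so extend:
-146 − 18 = -164;  -670 − 164 = -834;  -2289 − 834 = -3123
-164 − 18 = -182;  -834 − 182 = -1016;  -3123 − 1016 = -4139
-182 − 18 = -200;  -1016 − 200 = -1216;  -4139 − 1216 = -5355
-200 − 18 = -218;  -1216 − 218 = -1434;  -5355 − 1434 = -6789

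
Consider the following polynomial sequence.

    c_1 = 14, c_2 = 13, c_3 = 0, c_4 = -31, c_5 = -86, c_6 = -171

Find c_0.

9

-1  -13  -31  -55  -85
-12  -18  -24  -30
-6  -6  -6
The third differences are constant at -6.
Work back: -12 + 6 = -6;  -1 + 6 = 5;  14 − 5 = 9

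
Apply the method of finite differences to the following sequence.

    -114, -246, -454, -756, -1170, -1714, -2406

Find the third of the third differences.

First differences: -132, -208, -302, -414, -544, -692
Second differences: -76, -94, -112, -130, -148
Third differences: -18, -18, -18, -18

-18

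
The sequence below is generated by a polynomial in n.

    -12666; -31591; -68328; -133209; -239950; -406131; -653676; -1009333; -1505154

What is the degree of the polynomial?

5

Δ: -18925, -36737, -64881, -106741, -166181, -247545, -355657, -495821
Δ²: -17812, -28144, -41860, -59440, -81364, -108112, -140164
Δ³: -10332, -13716, -17580, -21924, -26748, -32052
Δ⁴: -3384, -3864, -4344, -4824, -5304
Δ⁵: -480, -480, -480, -480
The fifth differences are constant, so the polynomial has degree 5.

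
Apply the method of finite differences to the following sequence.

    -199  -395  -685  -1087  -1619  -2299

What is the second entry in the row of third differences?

-18

D1: -196, -290, -402, -532, -680
D2: -94, -112, -130, -148
D3: -18, -18, -18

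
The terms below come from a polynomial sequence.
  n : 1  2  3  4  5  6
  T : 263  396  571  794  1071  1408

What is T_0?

First differences: 133  175  223  277  337
Second differences: 42  48  54  60
Third differences: 6  6  6
The third differences are constant at 6.
Work back: 42 − 6 = 36;  133 − 36 = 97;  263 − 97 = 166

166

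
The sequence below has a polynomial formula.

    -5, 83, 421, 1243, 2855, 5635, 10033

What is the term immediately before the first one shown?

-5

88, 338, 822, 1612, 2780, 4398
250, 484, 790, 1168, 1618
234, 306, 378, 450
72, 72, 72
The fourth differences are constant at 72.
Work back: 234 − 72 = 162;  250 − 162 = 88;  88 − 88 = 0;  -5 + 0 = -5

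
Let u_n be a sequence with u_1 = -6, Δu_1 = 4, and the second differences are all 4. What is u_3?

6

Build the table forward from the leading diagonal:
D2: 4  4  4
D1: 4  8  12
u: -6  -2  6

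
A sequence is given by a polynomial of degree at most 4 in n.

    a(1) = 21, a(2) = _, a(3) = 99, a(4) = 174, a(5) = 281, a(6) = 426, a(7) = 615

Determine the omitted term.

50

Using the last 5 terms:
First differences: 75  107  145  189
Second differences: 32  38  44
Third differences: 6  6
Constant third difference = 6.
Extend backward: 32 − 6 = 26;  75 − 26 = 49;  99 − 49 = 50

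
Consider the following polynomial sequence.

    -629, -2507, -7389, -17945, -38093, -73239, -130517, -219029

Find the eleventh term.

D1: -1878, -4882, -10556, -20148, -35146, -57278, -88512
D2: -3004, -5674, -9592, -14998, -22132, -31234
D3: -2670, -3918, -5406, -7134, -9102
D4: -1248, -1488, -1728, -1968
D5: -240, -240, -240
The fifth differences are constant (-240).
-1968 − 240 = -2208;  -9102 − 2208 = -11310;  -31234 − 11310 = -42544;  -88512 − 42544 = -131056;  -219029 − 131056 = -350085
-2208 − 240 = -2448;  -11310 − 2448 = -13758;  -42544 − 13758 = -56302;  -131056 − 56302 = -187358;  -350085 − 187358 = -537443
-2448 − 240 = -2688;  -13758 − 2688 = -16446;  -56302 − 16446 = -72748;  -187358 − 72748 = -260106;  -537443 − 260106 = -797549

-797549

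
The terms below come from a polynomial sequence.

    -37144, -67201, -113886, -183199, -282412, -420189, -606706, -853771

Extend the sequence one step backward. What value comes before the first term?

First differences: -30057  -46685  -69313  -99213  -137777  -186517  -247065
Second differences: -16628  -22628  -29900  -38564  -48740  -60548
Third differences: -6000  -7272  -8664  -10176  -11808
Fourth differences: -1272  -1392  -1512  -1632
Fifth differences: -120  -120  -120
The fifth differences are constant at -120.
Work back: -1272 + 120 = -1152;  -6000 + 1152 = -4848;  -16628 + 4848 = -11780;  -30057 + 11780 = -18277;  -37144 + 18277 = -18867

-18867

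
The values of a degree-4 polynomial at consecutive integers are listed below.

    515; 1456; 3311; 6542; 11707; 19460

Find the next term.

30551

Δ: 941 , 1855 , 3231 , 5165 , 7753
Δ²: 914 , 1376 , 1934 , 2588
Δ³: 462 , 558 , 654
Δ⁴: 96 , 96
The fourth differences are constant (96).
654 + 96 = 750;  2588 + 750 = 3338;  7753 + 3338 = 11091;  19460 + 11091 = 30551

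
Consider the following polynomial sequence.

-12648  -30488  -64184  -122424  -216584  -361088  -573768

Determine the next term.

-876224

Δ: -17840, -33696, -58240, -94160, -144504, -212680
Δ²: -15856, -24544, -35920, -50344, -68176
Δ³: -8688, -11376, -14424, -17832
Δ⁴: -2688, -3048, -3408
Δ⁵: -360, -360
Fifth differences constant at -360.
-3408 − 360 = -3768;  -17832 − 3768 = -21600;  -68176 − 21600 = -89776;  -212680 − 89776 = -302456;  -573768 − 302456 = -876224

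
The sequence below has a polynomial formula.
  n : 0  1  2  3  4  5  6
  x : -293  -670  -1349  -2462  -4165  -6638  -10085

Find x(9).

Δ: -377 , -679 , -1113 , -1703 , -2473 , -3447
Δ²: -302 , -434 , -590 , -770 , -974
Δ³: -132 , -156 , -180 , -204
Δ⁴: -24 , -24 , -24
The fourth differences are constant (-24).
-204 − 24 = -228;  -974 − 228 = -1202;  -3447 − 1202 = -4649;  -10085 − 4649 = -14734
-228 − 24 = -252;  -1202 − 252 = -1454;  -4649 − 1454 = -6103;  -14734 − 6103 = -20837
-252 − 24 = -276;  -1454 − 276 = -1730;  -6103 − 1730 = -7833;  -20837 − 7833 = -28670

-28670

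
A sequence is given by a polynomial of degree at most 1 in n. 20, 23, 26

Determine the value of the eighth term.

41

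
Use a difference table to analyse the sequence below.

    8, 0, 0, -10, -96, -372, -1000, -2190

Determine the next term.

-4200

First differences: -8  0  -10  -86  -276  -628  -1190
Second differences: 8  -10  -76  -190  -352  -562
Third differences: -18  -66  -114  -162  -210
Fourth differences: -48  -48  -48  -48
The fourth differences are constant (-48).
-210 − 48 = -258;  -562 − 258 = -820;  -1190 − 820 = -2010;  -2190 − 2010 = -4200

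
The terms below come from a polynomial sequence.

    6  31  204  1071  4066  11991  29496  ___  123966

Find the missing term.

Using the first 7 terms:
25, 173, 867, 2995, 7925, 17505
148, 694, 2128, 4930, 9580
546, 1434, 2802, 4650
888, 1368, 1848
480, 480
Constant fifth difference = 480.
Extend forward: 1848 + 480 = 2328;  4650 + 2328 = 6978;  9580 + 6978 = 16558;  17505 + 16558 = 34063;  29496 + 34063 = 63559

63559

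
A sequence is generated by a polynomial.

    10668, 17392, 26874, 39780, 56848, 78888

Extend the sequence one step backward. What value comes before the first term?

Δ: 6724, 9482, 12906, 17068, 22040
Δ²: 2758, 3424, 4162, 4972
Δ³: 666, 738, 810
Δ⁴: 72, 72
The fourth differences are constant at 72.
Work back: 666 − 72 = 594;  2758 − 594 = 2164;  6724 − 2164 = 4560;  10668 − 4560 = 6108

6108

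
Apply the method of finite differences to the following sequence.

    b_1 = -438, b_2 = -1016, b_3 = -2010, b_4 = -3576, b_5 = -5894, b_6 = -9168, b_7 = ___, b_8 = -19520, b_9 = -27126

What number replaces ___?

-13626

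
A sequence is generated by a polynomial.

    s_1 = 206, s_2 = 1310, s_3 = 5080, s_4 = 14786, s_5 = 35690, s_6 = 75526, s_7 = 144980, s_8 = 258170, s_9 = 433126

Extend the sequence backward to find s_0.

10

1104, 3770, 9706, 20904, 39836, 69454, 113190, 174956
2666, 5936, 11198, 18932, 29618, 43736, 61766
3270, 5262, 7734, 10686, 14118, 18030
1992, 2472, 2952, 3432, 3912
480, 480, 480, 480
The fifth differences are constant at 480.
Work back: 1992 − 480 = 1512;  3270 − 1512 = 1758;  2666 − 1758 = 908;  1104 − 908 = 196;  206 − 196 = 10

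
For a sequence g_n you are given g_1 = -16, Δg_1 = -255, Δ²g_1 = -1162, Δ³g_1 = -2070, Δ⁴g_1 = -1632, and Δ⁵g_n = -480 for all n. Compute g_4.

Build the table forward from the leading diagonal:
D5: -480, -480, -480, -480
D4: -1632, -2112, -2592, -3072
D3: -2070, -3702, -5814, -8406
D2: -1162, -3232, -6934, -12748
D1: -255, -1417, -4649, -11583
g: -16, -271, -1688, -6337

-6337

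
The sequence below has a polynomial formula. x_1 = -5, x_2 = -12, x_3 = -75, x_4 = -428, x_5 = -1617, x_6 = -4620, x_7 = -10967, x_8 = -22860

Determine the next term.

-7 , -63 , -353 , -1189 , -3003 , -6347 , -11893
-56 , -290 , -836 , -1814 , -3344 , -5546
-234 , -546 , -978 , -1530 , -2202
-312 , -432 , -552 , -672
-120 , -120 , -120
Fifth differences constant at -120.
-672 − 120 = -792;  -2202 − 792 = -2994;  -5546 − 2994 = -8540;  -11893 − 8540 = -20433;  -22860 − 20433 = -43293

-43293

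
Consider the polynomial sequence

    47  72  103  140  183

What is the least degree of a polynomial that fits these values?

2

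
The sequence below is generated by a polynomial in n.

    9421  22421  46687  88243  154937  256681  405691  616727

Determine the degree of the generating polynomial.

5

Δ: 13000, 24266, 41556, 66694, 101744, 149010, 211036
Δ²: 11266, 17290, 25138, 35050, 47266, 62026
Δ³: 6024, 7848, 9912, 12216, 14760
Δ⁴: 1824, 2064, 2304, 2544
Δ⁵: 240, 240, 240
The fifth differences are constant, so the polynomial has degree 5.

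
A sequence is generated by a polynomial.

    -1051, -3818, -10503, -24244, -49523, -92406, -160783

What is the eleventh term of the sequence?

-924311

D1: -2767 , -6685 , -13741 , -25279 , -42883 , -68377
D2: -3918 , -7056 , -11538 , -17604 , -25494
D3: -3138 , -4482 , -6066 , -7890
D4: -1344 , -1584 , -1824
D5: -240 , -240
The fifth differences are constant (-240).
-1824 − 240 = -2064;  -7890 − 2064 = -9954;  -25494 − 9954 = -35448;  -68377 − 35448 = -103825;  -160783 − 103825 = -264608
-2064 − 240 = -2304;  -9954 − 2304 = -12258;  -35448 − 12258 = -47706;  -103825 − 47706 = -151531;  -264608 − 151531 = -416139
-2304 − 240 = -2544;  -12258 − 2544 = -14802;  -47706 − 14802 = -62508;  -151531 − 62508 = -214039;  -416139 − 214039 = -630178
-2544 − 240 = -2784;  -14802 − 2784 = -17586;  -62508 − 17586 = -80094;  -214039 − 80094 = -294133;  -630178 − 294133 = -924311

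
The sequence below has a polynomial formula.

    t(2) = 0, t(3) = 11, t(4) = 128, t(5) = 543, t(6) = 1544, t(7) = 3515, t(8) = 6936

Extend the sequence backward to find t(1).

D1: 11  117  415  1001  1971  3421
D2: 106  298  586  970  1450
D3: 192  288  384  480
D4: 96  96  96
The fourth differences are constant at 96.
Work back: 192 − 96 = 96;  106 − 96 = 10;  11 − 10 = 1;  0 − 1 = -1

-1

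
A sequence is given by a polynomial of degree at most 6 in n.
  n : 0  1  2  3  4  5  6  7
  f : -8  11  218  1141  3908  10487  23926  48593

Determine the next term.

90416

Δ: 19, 207, 923, 2767, 6579, 13439, 24667
Δ²: 188, 716, 1844, 3812, 6860, 11228
Δ³: 528, 1128, 1968, 3048, 4368
Δ⁴: 600, 840, 1080, 1320
Δ⁵: 240, 240, 240
Fifth differences constant at 240.
1320 + 240 = 1560;  4368 + 1560 = 5928;  11228 + 5928 = 17156;  24667 + 17156 = 41823;  48593 + 41823 = 90416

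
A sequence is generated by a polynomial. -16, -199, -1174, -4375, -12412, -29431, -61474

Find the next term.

-183, -975, -3201, -8037, -17019, -32043
-792, -2226, -4836, -8982, -15024
-1434, -2610, -4146, -6042
-1176, -1536, -1896
-360, -360
The fifth differences are constant (-360).
-1896 − 360 = -2256;  -6042 − 2256 = -8298;  -15024 − 8298 = -23322;  -32043 − 23322 = -55365;  -61474 − 55365 = -116839

-116839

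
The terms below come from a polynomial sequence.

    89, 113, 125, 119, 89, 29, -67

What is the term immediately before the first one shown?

59

24, 12, -6, -30, -60, -96
-12, -18, -24, -30, -36
-6, -6, -6, -6
The third differences are constant at -6.
Work back: -12 + 6 = -6;  24 + 6 = 30;  89 − 30 = 59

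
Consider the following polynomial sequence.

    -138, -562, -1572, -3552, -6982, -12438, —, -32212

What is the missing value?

-20592

Using the first 6 terms:
Δ: -424  -1010  -1980  -3430  -5456
Δ²: -586  -970  -1450  -2026
Δ³: -384  -480  -576
Δ⁴: -96  -96
Constant fourth difference = -96.
Extend forward: -576 − 96 = -672;  -2026 − 672 = -2698;  -5456 − 2698 = -8154;  -12438 − 8154 = -20592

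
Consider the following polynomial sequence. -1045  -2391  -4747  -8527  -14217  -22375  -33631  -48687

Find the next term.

-68317

-1346, -2356, -3780, -5690, -8158, -11256, -15056
-1010, -1424, -1910, -2468, -3098, -3800
-414, -486, -558, -630, -702
-72, -72, -72, -72
Constant fourth difference = -72, so extend:
-702 − 72 = -774;  -3800 − 774 = -4574;  -15056 − 4574 = -19630;  -48687 − 19630 = -68317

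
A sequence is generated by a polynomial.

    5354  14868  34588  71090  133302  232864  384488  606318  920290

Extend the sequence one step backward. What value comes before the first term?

1462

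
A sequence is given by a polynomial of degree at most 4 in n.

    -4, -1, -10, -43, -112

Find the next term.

Δ: 3, -9, -33, -69
Δ²: -12, -24, -36
Δ³: -12, -12
The third differences are constant (-12).
-36 − 12 = -48;  -69 − 48 = -117;  -112 − 117 = -229

-229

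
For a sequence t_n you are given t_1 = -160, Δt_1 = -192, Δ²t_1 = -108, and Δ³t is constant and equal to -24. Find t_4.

Build the table forward from the leading diagonal:
Third differences: -24, -24, -24, -24
Second differences: -108, -132, -156, -180
First differences: -192, -300, -432, -588
t: -160, -352, -652, -1084

-1084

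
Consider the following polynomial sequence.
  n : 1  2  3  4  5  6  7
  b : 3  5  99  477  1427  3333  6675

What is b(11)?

47363

First differences: 2, 94, 378, 950, 1906, 3342
Second differences: 92, 284, 572, 956, 1436
Third differences: 192, 288, 384, 480
Fourth differences: 96, 96, 96
Constant fourth difference = 96, so extend:
480 + 96 = 576;  1436 + 576 = 2012;  3342 + 2012 = 5354;  6675 + 5354 = 12029
576 + 96 = 672;  2012 + 672 = 2684;  5354 + 2684 = 8038;  12029 + 8038 = 20067
672 + 96 = 768;  2684 + 768 = 3452;  8038 + 3452 = 11490;  20067 + 11490 = 31557
768 + 96 = 864;  3452 + 864 = 4316;  11490 + 4316 = 15806;  31557 + 15806 = 47363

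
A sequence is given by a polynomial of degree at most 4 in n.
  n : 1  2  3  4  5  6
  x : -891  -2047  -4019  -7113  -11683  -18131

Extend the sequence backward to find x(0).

D1: -1156  -1972  -3094  -4570  -6448
D2: -816  -1122  -1476  -1878
D3: -306  -354  -402
D4: -48  -48
The fourth differences are constant at -48.
Work back: -306 + 48 = -258;  -816 + 258 = -558;  -1156 + 558 = -598;  -891 + 598 = -293

-293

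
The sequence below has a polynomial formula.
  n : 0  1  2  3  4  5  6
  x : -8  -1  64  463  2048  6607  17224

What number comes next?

First differences: 7, 65, 399, 1585, 4559, 10617
Second differences: 58, 334, 1186, 2974, 6058
Third differences: 276, 852, 1788, 3084
Fourth differences: 576, 936, 1296
Fifth differences: 360, 360
Fifth differences constant at 360.
1296 + 360 = 1656;  3084 + 1656 = 4740;  6058 + 4740 = 10798;  10617 + 10798 = 21415;  17224 + 21415 = 38639

38639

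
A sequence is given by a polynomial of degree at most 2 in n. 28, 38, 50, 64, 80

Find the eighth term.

10, 12, 14, 16
2, 2, 2
Second differences constant at 2.
16 + 2 = 18;  80 + 18 = 98
18 + 2 = 20;  98 + 20 = 118
20 + 2 = 22;  118 + 22 = 140

140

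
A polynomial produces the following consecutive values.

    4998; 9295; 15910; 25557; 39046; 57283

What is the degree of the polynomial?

4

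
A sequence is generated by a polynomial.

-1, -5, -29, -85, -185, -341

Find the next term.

-565

-4, -24, -56, -100, -156
-20, -32, -44, -56
-12, -12, -12
Third differences constant at -12.
-56 − 12 = -68;  -156 − 68 = -224;  -341 − 224 = -565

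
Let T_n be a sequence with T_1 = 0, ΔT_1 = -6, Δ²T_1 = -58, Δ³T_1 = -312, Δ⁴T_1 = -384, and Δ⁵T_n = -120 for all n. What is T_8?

-28140

Build the table forward from the leading diagonal:
Fifth differences: -120, -120, -120, -120, -120, -120, -120, -120
Fourth differences: -384, -504, -624, -744, -864, -984, -1104, -1224
Third differences: -312, -696, -1200, -1824, -2568, -3432, -4416, -5520
Second differences: -58, -370, -1066, -2266, -4090, -6658, -10090, -14506
First differences: -6, -64, -434, -1500, -3766, -7856, -14514, -24604
T: 0, -6, -70, -504, -2004, -5770, -13626, -28140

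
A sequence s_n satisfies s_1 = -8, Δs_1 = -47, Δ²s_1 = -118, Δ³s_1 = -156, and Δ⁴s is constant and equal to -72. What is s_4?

Build the table forward from the leading diagonal:
D4: -72  -72  -72  -72
D3: -156  -228  -300  -372
D2: -118  -274  -502  -802
D1: -47  -165  -439  -941
s: -8  -55  -220  -659

-659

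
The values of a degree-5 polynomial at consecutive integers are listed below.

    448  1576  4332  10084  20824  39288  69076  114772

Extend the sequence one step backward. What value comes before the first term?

1128  2756  5752  10740  18464  29788  45696
1628  2996  4988  7724  11324  15908
1368  1992  2736  3600  4584
624  744  864  984
120  120  120
The fifth differences are constant at 120.
Work back: 624 − 120 = 504;  1368 − 504 = 864;  1628 − 864 = 764;  1128 − 764 = 364;  448 − 364 = 84

84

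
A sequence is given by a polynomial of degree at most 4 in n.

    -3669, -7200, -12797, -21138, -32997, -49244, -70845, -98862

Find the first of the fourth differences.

D1: -3531, -5597, -8341, -11859, -16247, -21601, -28017
D2: -2066, -2744, -3518, -4388, -5354, -6416
D3: -678, -774, -870, -966, -1062
D4: -96, -96, -96, -96

-96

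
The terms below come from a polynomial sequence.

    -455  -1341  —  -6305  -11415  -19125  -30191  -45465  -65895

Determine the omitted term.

-3135

Using the last 6 terms:
-5110  -7710  -11066  -15274  -20430
-2600  -3356  -4208  -5156
-756  -852  -948
-96  -96
Constant fourth difference = -96.
Extend backward: -756 + 96 = -660;  -2600 + 660 = -1940;  -5110 + 1940 = -3170;  -6305 + 3170 = -3135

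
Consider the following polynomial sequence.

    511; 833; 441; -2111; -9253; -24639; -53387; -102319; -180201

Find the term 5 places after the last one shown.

-1476991

First differences: 322  -392  -2552  -7142  -15386  -28748  -48932  -77882
Second differences: -714  -2160  -4590  -8244  -13362  -20184  -28950
Third differences: -1446  -2430  -3654  -5118  -6822  -8766
Fourth differences: -984  -1224  -1464  -1704  -1944
Fifth differences: -240  -240  -240  -240
The fifth differences are constant (-240).
-1944 − 240 = -2184;  -8766 − 2184 = -10950;  -28950 − 10950 = -39900;  -77882 − 39900 = -117782;  -180201 − 117782 = -297983
-2184 − 240 = -2424;  -10950 − 2424 = -13374;  -39900 − 13374 = -53274;  -117782 − 53274 = -171056;  -297983 − 171056 = -469039
-2424 − 240 = -2664;  -13374 − 2664 = -16038;  -53274 − 16038 = -69312;  -171056 − 69312 = -240368;  -469039 − 240368 = -709407
-2664 − 240 = -2904;  -16038 − 2904 = -18942;  -69312 − 18942 = -88254;  -240368 − 88254 = -328622;  -709407 − 328622 = -1038029
-2904 − 240 = -3144;  -18942 − 3144 = -22086;  -88254 − 22086 = -110340;  -328622 − 110340 = -438962;  -1038029 − 438962 = -1476991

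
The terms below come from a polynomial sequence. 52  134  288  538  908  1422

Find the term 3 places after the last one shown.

4068

First differences: 82  154  250  370  514
Second differences: 72  96  120  144
Third differences: 24  24  24
Constant third difference = 24, so extend:
144 + 24 = 168;  514 + 168 = 682;  1422 + 682 = 2104
168 + 24 = 192;  682 + 192 = 874;  2104 + 874 = 2978
192 + 24 = 216;  874 + 216 = 1090;  2978 + 1090 = 4068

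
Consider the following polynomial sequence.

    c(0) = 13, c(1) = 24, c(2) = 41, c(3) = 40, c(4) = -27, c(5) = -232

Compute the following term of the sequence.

-671

First differences: 11, 17, -1, -67, -205
Second differences: 6, -18, -66, -138
Third differences: -24, -48, -72
Fourth differences: -24, -24
The fourth differences are constant (-24).
-72 − 24 = -96;  -138 − 96 = -234;  -205 − 234 = -439;  -232 − 439 = -671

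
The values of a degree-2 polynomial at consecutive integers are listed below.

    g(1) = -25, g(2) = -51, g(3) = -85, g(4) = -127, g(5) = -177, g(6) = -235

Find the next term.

D1: -26 , -34 , -42 , -50 , -58
D2: -8 , -8 , -8 , -8
Constant second difference = -8, so extend:
-58 − 8 = -66;  -235 − 66 = -301

-301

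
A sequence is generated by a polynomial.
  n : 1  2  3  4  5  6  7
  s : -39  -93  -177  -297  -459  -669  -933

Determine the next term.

Δ: -54 , -84 , -120 , -162 , -210 , -264
Δ²: -30 , -36 , -42 , -48 , -54
Δ³: -6 , -6 , -6 , -6
Third differences constant at -6.
-54 − 6 = -60;  -264 − 60 = -324;  -933 − 324 = -1257

-1257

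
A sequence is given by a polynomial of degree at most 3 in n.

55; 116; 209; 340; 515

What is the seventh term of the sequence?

1021

First differences: 61  93  131  175
Second differences: 32  38  44
Third differences: 6  6
Constant third difference = 6, so extend:
44 + 6 = 50;  175 + 50 = 225;  515 + 225 = 740
50 + 6 = 56;  225 + 56 = 281;  740 + 281 = 1021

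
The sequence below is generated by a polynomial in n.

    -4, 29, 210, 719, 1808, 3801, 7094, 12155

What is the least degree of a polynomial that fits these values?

Δ: 33, 181, 509, 1089, 1993, 3293, 5061
Δ²: 148, 328, 580, 904, 1300, 1768
Δ³: 180, 252, 324, 396, 468
Δ⁴: 72, 72, 72, 72
The fourth differences are constant, so the polynomial has degree 4.

4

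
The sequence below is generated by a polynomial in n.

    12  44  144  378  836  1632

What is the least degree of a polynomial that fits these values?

Δ: 32, 100, 234, 458, 796
Δ²: 68, 134, 224, 338
Δ³: 66, 90, 114
Δ⁴: 24, 24
The fourth differences are constant, so the polynomial has degree 4.

4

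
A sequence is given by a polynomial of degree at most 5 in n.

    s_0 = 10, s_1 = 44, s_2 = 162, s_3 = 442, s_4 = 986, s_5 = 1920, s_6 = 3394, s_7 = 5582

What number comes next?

8682

D1: 34 , 118 , 280 , 544 , 934 , 1474 , 2188
D2: 84 , 162 , 264 , 390 , 540 , 714
D3: 78 , 102 , 126 , 150 , 174
D4: 24 , 24 , 24 , 24
Constant fourth difference = 24, so extend:
174 + 24 = 198;  714 + 198 = 912;  2188 + 912 = 3100;  5582 + 3100 = 8682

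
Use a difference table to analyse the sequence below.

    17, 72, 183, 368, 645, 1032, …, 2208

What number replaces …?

1547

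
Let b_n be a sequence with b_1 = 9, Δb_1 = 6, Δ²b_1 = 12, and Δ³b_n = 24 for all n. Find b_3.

Build the table forward from the leading diagonal:
Third differences: 24  24  24
Second differences: 12  36  60
First differences: 6  18  54
b: 9  15  33

33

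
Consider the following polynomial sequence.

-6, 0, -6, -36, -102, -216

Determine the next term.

-390

6, -6, -30, -66, -114
-12, -24, -36, -48
-12, -12, -12
The third differences are constant (-12).
-48 − 12 = -60;  -114 − 60 = -174;  -216 − 174 = -390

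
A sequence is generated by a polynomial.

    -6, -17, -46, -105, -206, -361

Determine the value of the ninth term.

-11, -29, -59, -101, -155
-18, -30, -42, -54
-12, -12, -12
Third differences constant at -12.
-54 − 12 = -66;  -155 − 66 = -221;  -361 − 221 = -582
-66 − 12 = -78;  -221 − 78 = -299;  -582 − 299 = -881
-78 − 12 = -90;  -299 − 90 = -389;  -881 − 389 = -1270

-1270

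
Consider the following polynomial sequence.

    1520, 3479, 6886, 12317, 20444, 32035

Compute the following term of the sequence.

D1: 1959, 3407, 5431, 8127, 11591
D2: 1448, 2024, 2696, 3464
D3: 576, 672, 768
D4: 96, 96
The fourth differences are constant (96).
768 + 96 = 864;  3464 + 864 = 4328;  11591 + 4328 = 15919;  32035 + 15919 = 47954

47954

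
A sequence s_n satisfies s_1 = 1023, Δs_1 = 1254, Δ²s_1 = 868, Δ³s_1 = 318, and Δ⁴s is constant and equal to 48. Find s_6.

19393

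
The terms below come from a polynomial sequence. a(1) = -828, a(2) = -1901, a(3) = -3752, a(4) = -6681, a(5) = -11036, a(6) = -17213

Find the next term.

First differences: -1073 , -1851 , -2929 , -4355 , -6177
Second differences: -778 , -1078 , -1426 , -1822
Third differences: -300 , -348 , -396
Fourth differences: -48 , -48
The fourth differences are constant (-48).
-396 − 48 = -444;  -1822 − 444 = -2266;  -6177 − 2266 = -8443;  -17213 − 8443 = -25656

-25656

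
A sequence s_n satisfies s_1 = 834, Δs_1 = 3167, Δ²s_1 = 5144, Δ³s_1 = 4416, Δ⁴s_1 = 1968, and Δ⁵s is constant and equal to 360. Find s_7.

216996

Build the table forward from the leading diagonal:
D5: 360, 360, 360, 360, 360, 360, 360
D4: 1968, 2328, 2688, 3048, 3408, 3768, 4128
D3: 4416, 6384, 8712, 11400, 14448, 17856, 21624
D2: 5144, 9560, 15944, 24656, 36056, 50504, 68360
D1: 3167, 8311, 17871, 33815, 58471, 94527, 145031
s: 834, 4001, 12312, 30183, 63998, 122469, 216996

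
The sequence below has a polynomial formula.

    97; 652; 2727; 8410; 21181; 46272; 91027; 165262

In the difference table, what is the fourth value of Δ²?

First differences: 555, 2075, 5683, 12771, 25091, 44755, 74235
Second differences: 1520, 3608, 7088, 12320, 19664, 29480
Third differences: 2088, 3480, 5232, 7344, 9816
Fourth differences: 1392, 1752, 2112, 2472
Fifth differences: 360, 360, 360

12320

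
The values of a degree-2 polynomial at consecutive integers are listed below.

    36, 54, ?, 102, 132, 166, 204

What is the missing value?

76

Using the last 4 terms:
30, 34, 38
4, 4
Constant second difference = 4.
Extend backward: 30 − 4 = 26;  102 − 26 = 76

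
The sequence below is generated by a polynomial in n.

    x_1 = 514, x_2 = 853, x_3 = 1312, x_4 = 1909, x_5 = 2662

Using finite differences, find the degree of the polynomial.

3

D1: 339, 459, 597, 753
D2: 120, 138, 156
D3: 18, 18
The third differences are constant, so the polynomial has degree 3.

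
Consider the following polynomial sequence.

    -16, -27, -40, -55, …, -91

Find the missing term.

-72

Using the first 4 terms:
First differences: -11, -13, -15
Second differences: -2, -2
Constant second difference = -2.
Extend forward: -15 − 2 = -17;  -55 − 17 = -72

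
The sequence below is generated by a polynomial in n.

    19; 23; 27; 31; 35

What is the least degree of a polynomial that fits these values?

1

D1: 4, 4, 4, 4
The first differences are constant, so the polynomial has degree 1.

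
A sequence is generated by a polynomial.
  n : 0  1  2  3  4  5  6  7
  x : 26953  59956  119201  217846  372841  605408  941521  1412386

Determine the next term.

2054921

Δ: 33003  59245  98645  154995  232567  336113  470865
Δ²: 26242  39400  56350  77572  103546  134752
Δ³: 13158  16950  21222  25974  31206
Δ⁴: 3792  4272  4752  5232
Δ⁵: 480  480  480
Constant fifth difference = 480, so extend:
5232 + 480 = 5712;  31206 + 5712 = 36918;  134752 + 36918 = 171670;  470865 + 171670 = 642535;  1412386 + 642535 = 2054921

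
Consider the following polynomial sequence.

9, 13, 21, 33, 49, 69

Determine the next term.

4, 8, 12, 16, 20
4, 4, 4, 4
Constant second difference = 4, so extend:
20 + 4 = 24;  69 + 24 = 93

93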